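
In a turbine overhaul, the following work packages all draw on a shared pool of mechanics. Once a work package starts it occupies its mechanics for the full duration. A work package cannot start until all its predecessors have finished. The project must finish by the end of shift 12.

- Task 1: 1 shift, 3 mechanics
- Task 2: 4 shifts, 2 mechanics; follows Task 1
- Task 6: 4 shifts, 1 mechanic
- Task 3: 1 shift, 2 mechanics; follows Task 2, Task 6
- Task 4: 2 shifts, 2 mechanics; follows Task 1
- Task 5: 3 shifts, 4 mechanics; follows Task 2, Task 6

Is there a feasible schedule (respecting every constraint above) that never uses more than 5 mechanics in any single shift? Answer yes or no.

Schedule Task 1@1, Task 2@2, Task 6@1, Task 3@6, Task 4@5, Task 5@7: s1:4  s2:3  s3:3  s4:3  s5:4  s6:4  s7:4  s8:4  s9:4  s10:0  s11:0  s12:0 — peak 4 ≤ 5.

yes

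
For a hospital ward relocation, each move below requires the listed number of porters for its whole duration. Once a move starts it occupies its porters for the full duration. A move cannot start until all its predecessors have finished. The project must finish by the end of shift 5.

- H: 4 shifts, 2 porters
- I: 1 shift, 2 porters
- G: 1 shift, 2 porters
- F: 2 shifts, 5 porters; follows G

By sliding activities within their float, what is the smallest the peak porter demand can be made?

7

Schedule H@1, I@1, G@1, F@2: s1:6  s2:7  s3:7  s4:2  s5:0 — peak 7.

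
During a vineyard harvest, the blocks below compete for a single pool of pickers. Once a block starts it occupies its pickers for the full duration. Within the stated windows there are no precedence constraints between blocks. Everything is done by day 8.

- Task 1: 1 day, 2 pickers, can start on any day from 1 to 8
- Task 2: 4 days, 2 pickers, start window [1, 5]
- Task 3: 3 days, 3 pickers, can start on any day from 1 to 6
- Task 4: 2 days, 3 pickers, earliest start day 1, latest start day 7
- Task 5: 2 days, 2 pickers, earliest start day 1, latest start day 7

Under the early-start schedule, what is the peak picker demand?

12

Early-start schedule: Task 1@1, Task 2@1, Task 3@1, Task 4@1, Task 5@1.
Load per day: day 1: 12, day 2: 10, day 3: 5, day 4: 2, day 5: 0, day 6: 0, day 7: 0, day 8: 0.
Peak is 12.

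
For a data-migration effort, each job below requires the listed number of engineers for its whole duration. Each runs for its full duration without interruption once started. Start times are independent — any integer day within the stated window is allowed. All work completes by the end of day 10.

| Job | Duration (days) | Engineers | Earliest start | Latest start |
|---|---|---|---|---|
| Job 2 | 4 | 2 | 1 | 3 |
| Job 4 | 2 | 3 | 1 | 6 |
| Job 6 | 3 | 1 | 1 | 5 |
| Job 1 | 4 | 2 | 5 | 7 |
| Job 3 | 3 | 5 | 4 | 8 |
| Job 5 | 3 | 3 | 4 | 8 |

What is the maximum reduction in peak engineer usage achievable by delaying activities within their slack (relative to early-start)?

Early-start peak: d1:6  d2:6  d3:3  d4:10  d5:10  d6:10  d7:2  d8:2  d9:0  d10:0 ⇒ 10.
Leveled (Job 2@1, Job 4@1, Job 6@1, Job 1@5, Job 3@4, Job 5@7): d1:6  d2:6  d3:3  d4:7  d5:7  d6:7  d7:5  d8:5  d9:3  d10:0 ⇒ 7.
Reduction 10 − 7 = 3.

3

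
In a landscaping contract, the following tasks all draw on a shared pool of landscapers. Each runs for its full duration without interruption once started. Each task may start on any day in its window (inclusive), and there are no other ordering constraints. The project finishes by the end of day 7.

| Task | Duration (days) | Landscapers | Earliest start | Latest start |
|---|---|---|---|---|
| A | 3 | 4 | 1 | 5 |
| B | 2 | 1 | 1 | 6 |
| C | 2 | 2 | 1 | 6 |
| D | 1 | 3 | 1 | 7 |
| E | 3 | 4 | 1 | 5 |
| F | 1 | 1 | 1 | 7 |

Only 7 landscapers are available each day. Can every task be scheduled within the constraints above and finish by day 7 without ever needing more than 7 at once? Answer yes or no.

yes

Schedule A@1, B@1, C@3, D@4, E@5, F@1: d1:6  d2:5  d3:6  d4:5  d5:4  d6:4  d7:4 — peak 6 ≤ 7.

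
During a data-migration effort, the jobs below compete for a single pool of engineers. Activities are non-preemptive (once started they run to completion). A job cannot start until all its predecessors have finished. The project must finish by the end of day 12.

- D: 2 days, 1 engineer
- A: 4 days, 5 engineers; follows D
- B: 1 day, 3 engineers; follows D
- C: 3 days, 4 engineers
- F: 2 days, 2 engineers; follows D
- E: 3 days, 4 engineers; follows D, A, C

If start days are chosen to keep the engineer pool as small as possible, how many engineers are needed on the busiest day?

5

Early-start (D@1, A@3, B@3, C@1, F@3, E@7) gives peak 14: d1:5  d2:5  d3:14  d4:7  d5:5  d6:5  d7:4  d8:4  d9:4  d10:0  d11:0  d12:0.
Shift A→4, B→8, F→8, E→10.
Schedule D@1, A@4, B@8, C@1, F@8, E@10: d1:5  d2:5  d3:4  d4:5  d5:5  d6:5  d7:5  d8:5  d9:2  d10:4  d11:4  d12:4 — peak 5.
Total engineer-days = 53 over 12 days ⇒ peak ≥ ⌈53/12⌉ = 5, so 5 is optimal.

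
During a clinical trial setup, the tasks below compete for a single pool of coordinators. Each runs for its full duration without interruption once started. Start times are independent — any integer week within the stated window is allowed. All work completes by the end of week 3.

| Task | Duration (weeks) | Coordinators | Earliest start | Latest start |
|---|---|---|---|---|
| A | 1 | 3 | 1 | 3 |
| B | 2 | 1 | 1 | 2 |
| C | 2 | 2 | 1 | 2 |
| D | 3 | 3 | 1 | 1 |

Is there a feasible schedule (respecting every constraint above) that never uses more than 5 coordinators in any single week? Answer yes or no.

no

Total coordinator-weeks = 18; over 3 weeks the average is 18/3 > 5, so some week must exceed 5.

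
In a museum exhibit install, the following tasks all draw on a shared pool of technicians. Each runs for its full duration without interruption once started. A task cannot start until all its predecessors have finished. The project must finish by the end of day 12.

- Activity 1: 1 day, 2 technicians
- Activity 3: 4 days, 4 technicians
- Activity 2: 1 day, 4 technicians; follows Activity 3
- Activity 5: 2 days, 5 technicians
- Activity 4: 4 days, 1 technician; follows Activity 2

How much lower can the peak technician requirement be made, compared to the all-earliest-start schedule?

6

Early-start peak: d1:11  d2:9  d3:4  d4:4  d5:4  d6:1  d7:1  d8:1  d9:1  d10:0  d11:0  d12:0 ⇒ 11.
Leveled (Activity 1@1, Activity 3@2, Activity 2@6, Activity 5@7, Activity 4@9): d1:2  d2:4  d3:4  d4:4  d5:4  d6:4  d7:5  d8:5  d9:1  d10:1  d11:1  d12:1 ⇒ 5.
Reduction 11 − 5 = 6.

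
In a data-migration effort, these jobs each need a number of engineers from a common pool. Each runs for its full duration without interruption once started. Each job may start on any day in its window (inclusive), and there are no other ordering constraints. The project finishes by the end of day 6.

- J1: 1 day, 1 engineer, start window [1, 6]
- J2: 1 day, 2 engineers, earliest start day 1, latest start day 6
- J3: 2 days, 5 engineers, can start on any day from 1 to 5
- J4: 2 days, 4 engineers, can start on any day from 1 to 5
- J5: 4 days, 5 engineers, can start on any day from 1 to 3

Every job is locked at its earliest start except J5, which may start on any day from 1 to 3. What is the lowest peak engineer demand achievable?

J5@1: d1:17  d2:14  d3:5  d4:5  d5:0  d6:0 → peak 17
J5@2: d1:12  d2:14  d3:5  d4:5  d5:5  d6:0 → peak 14
J5@3: d1:12  d2:9  d3:5  d4:5  d5:5  d6:5 → peak 12
Best is J5@3, peak 12.

12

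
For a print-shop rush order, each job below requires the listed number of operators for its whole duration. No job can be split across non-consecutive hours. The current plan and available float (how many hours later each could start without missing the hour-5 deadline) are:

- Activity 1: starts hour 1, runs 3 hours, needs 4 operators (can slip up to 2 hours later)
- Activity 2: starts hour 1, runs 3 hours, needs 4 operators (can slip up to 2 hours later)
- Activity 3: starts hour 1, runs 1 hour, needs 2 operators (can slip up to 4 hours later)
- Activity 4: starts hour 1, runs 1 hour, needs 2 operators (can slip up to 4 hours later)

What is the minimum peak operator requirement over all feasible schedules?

8

Early-start (Activity 1@1, Activity 2@1, Activity 3@1, Activity 4@1) gives peak 12: h1:12  h2:8  h3:8  h4:0  h5:0.
Shift Activity 3→4, Activity 4→4.
Schedule Activity 1@1, Activity 2@1, Activity 3@4, Activity 4@4: h1:8  h2:8  h3:8  h4:4  h5:0 — peak 8.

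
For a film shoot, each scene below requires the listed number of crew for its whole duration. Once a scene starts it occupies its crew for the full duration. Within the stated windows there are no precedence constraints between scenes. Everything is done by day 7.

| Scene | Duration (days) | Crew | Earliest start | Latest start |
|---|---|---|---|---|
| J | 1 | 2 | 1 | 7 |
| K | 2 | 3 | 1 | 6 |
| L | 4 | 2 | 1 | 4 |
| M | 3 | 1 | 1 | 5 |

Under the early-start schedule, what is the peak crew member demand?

Early-start schedule: J@1, K@1, L@1, M@1.
Load per day: day 1: 8, day 2: 6, day 3: 3, day 4: 2, day 5: 0, day 6: 0, day 7: 0.
Peak is 8.

8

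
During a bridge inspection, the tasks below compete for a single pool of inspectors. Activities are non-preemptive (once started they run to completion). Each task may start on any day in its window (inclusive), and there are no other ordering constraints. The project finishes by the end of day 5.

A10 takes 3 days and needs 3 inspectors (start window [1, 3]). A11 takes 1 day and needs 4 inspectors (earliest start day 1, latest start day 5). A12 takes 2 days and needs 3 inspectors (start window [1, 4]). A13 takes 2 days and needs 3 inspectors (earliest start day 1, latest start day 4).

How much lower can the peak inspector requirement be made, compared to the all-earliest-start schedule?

7

Early-start peak: d1:13  d2:9  d3:3  d4:0  d5:0 ⇒ 13.
Leveled (A10@1, A11@5, A12@1, A13@3): d1:6  d2:6  d3:6  d4:3  d5:4 ⇒ 6.
Reduction 13 − 6 = 7.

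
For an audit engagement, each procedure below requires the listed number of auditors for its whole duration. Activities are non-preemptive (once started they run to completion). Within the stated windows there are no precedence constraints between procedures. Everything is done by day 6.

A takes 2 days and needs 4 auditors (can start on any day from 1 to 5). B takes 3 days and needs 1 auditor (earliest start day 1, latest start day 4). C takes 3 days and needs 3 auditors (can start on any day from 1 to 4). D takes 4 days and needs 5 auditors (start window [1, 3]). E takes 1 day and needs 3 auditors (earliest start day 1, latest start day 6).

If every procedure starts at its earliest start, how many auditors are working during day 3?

At early start, day 3 has: B, C, D.
Demand: 1 + 3 + 5 = 9.

9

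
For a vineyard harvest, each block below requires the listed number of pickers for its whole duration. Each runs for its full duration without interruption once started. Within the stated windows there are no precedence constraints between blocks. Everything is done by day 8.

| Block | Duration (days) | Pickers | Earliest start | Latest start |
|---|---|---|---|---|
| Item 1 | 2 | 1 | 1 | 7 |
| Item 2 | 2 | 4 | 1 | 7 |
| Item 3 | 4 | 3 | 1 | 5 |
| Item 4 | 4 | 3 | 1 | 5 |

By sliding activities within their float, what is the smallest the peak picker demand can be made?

6

Early-start (Item 1@1, Item 2@1, Item 3@1, Item 4@1) gives peak 11: d1:11  d2:11  d3:6  d4:6  d5:0  d6:0  d7:0  d8:0.
Shift Item 3→3, Item 4→3.
Schedule Item 1@1, Item 2@1, Item 3@3, Item 4@3: d1:5  d2:5  d3:6  d4:6  d5:6  d6:6  d7:0  d8:0 — peak 6.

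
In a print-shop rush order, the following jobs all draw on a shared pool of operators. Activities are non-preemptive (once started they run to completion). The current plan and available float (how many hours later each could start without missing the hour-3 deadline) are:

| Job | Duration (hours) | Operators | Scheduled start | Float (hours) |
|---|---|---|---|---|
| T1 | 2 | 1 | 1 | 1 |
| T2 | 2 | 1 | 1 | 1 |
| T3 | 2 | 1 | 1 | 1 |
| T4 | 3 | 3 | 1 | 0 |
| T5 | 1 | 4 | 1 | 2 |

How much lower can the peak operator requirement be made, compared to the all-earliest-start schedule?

Early-start peak: h1:10  h2:6  h3:3 ⇒ 10.
Leveled (T1@1, T2@1, T3@1, T4@1, T5@3): h1:6  h2:6  h3:7 ⇒ 7.
Reduction 10 − 7 = 3.

3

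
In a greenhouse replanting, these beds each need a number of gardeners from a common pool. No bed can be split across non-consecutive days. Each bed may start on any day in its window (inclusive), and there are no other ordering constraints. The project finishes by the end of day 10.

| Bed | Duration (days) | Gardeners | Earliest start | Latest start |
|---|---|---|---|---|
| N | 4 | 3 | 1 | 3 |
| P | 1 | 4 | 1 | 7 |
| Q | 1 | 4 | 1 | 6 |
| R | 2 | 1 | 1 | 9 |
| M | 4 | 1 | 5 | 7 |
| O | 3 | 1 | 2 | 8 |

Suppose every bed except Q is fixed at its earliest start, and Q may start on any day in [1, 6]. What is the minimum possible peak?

8

Q@1: d1:12  d2:5  d3:4  d4:4  d5:1  d6:1  d7:1  d8:1  d9:0  d10:0 → peak 12
Q@2: d1:8  d2:9  d3:4  d4:4  d5:1  d6:1  d7:1  d8:1  d9:0  d10:0 → peak 9
Q@3: d1:8  d2:5  d3:8  d4:4  d5:1  d6:1  d7:1  d8:1  d9:0  d10:0 → peak 8
Q@4: d1:8  d2:5  d3:4  d4:8  d5:1  d6:1  d7:1  d8:1  d9:0  d10:0 → peak 8
Q@5: d1:8  d2:5  d3:4  d4:4  d5:5  d6:1  d7:1  d8:1  d9:0  d10:0 → peak 8
Q@6: d1:8  d2:5  d3:4  d4:4  d5:1  d6:5  d7:1  d8:1  d9:0  d10:0 → peak 8
Best is Q@3, peak 8.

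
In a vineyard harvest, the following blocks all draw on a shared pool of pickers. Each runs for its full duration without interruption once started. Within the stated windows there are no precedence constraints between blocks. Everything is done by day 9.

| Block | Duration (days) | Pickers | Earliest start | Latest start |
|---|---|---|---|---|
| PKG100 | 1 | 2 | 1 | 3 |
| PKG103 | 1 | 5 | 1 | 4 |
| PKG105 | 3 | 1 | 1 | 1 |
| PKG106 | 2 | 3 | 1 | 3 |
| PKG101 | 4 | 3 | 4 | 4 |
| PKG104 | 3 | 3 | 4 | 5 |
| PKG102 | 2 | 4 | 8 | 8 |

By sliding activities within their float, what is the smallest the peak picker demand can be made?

Early-start (PKG100@1, PKG103@1, PKG105@1, PKG106@1, PKG101@4, PKG104@4, PKG102@8) gives peak 11: d1:11  d2:4  d3:1  d4:6  d5:6  d6:6  d7:3  d8:4  d9:4.
Shift PKG103→2, PKG106→3, PKG104→5.
Schedule PKG100@1, PKG103@2, PKG105@1, PKG106@3, PKG101@4, PKG104@5, PKG102@8: d1:3  d2:6  d3:4  d4:6  d5:6  d6:6  d7:6  d8:4  d9:4 — peak 6.

6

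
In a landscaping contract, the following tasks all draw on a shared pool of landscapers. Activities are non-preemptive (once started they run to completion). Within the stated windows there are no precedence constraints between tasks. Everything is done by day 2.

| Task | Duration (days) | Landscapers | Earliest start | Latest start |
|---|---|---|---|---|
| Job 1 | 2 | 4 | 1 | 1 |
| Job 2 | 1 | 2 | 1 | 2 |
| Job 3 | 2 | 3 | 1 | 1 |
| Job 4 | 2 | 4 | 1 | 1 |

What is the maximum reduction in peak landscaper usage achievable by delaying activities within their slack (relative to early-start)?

0

Early-start peak: d1:13  d2:11 ⇒ 13.
Leveled (Job 1@1, Job 2@1, Job 3@1, Job 4@1): d1:13  d2:11 ⇒ 13.
Reduction 13 − 13 = 0.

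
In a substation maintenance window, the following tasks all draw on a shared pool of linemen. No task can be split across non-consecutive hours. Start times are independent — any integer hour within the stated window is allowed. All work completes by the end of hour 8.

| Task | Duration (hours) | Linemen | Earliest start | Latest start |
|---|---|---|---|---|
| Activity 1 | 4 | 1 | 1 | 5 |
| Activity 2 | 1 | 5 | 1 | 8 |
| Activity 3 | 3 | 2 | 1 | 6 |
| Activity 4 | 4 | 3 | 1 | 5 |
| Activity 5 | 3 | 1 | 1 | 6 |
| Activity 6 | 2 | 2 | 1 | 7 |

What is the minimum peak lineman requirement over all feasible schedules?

5

Early-start (Activity 1@1, Activity 2@1, Activity 3@1, Activity 4@1, Activity 5@1, Activity 6@1) gives peak 14: h1:14  h2:9  h3:7  h4:4  h5:0  h6:0  h7:0  h8:0.
Shift Activity 2→5, Activity 3→6, Activity 6→6.
Schedule Activity 1@1, Activity 2@5, Activity 3@6, Activity 4@1, Activity 5@1, Activity 6@6: h1:5  h2:5  h3:5  h4:4  h5:5  h6:4  h7:4  h8:2 — peak 5.
Total lineman-hours = 34 over 8 hours ⇒ peak ≥ ⌈34/8⌉ = 5, so 5 is optimal.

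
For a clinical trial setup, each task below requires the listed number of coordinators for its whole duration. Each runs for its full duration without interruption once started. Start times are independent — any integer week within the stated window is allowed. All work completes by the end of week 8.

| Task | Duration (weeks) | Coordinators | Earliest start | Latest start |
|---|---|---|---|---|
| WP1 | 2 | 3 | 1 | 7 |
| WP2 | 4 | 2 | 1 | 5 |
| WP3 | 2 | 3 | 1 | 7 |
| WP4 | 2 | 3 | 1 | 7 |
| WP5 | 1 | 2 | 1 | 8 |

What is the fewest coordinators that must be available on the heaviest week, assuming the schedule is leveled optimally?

Early-start (WP1@1, WP2@1, WP3@1, WP4@1, WP5@1) gives peak 13: w1:13  w2:11  w3:2  w4:2  w5:0  w6:0  w7:0  w8:0.
Shift WP3→3, WP4→5, WP5→5.
Schedule WP1@1, WP2@1, WP3@3, WP4@5, WP5@5: w1:5  w2:5  w3:5  w4:5  w5:5  w6:3  w7:0  w8:0 — peak 5.

5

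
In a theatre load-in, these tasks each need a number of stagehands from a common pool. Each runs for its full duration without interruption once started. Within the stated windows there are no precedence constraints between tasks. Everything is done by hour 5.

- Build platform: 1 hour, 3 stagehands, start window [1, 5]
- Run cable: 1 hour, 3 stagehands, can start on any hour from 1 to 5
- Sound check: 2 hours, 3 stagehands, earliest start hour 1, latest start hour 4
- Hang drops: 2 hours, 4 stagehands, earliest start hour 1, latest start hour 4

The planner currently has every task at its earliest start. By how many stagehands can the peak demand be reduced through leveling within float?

7

Early-start peak: h1:13  h2:7  h3:0  h4:0  h5:0 ⇒ 13.
Leveled (Build platform@1, Run cable@1, Sound check@2, Hang drops@4): h1:6  h2:3  h3:3  h4:4  h5:4 ⇒ 6.
Reduction 13 − 6 = 7.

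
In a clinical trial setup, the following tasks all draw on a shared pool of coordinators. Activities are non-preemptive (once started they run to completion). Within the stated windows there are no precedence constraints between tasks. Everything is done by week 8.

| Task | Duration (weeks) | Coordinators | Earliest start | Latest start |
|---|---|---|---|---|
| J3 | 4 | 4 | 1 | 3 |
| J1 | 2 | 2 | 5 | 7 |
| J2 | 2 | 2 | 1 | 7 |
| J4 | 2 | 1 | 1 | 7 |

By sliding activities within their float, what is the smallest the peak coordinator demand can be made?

4

Early-start (J3@1, J1@5, J2@1, J4@1) gives peak 7: w1:7  w2:7  w3:4  w4:4  w5:2  w6:2  w7:0  w8:0.
Shift J2→5, J4→7.
Schedule J3@1, J1@5, J2@5, J4@7: w1:4  w2:4  w3:4  w4:4  w5:4  w6:4  w7:1  w8:1 — peak 4.
Total coordinator-weeks = 26 over 8 weeks ⇒ peak ≥ ⌈26/8⌉ = 4, so 4 is optimal.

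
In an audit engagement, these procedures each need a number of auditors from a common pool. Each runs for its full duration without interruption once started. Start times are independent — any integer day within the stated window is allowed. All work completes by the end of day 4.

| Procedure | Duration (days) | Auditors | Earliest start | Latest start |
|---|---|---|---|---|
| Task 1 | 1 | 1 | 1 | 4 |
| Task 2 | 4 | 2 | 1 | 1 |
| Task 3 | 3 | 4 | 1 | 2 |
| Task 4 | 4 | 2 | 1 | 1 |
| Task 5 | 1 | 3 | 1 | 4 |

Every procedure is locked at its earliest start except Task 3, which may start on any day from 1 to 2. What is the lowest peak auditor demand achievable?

Task 3@1: d1:12  d2:8  d3:8  d4:4 → peak 12
Task 3@2: d1:8  d2:8  d3:8  d4:8 → peak 8
Best is Task 3@2, peak 8.

8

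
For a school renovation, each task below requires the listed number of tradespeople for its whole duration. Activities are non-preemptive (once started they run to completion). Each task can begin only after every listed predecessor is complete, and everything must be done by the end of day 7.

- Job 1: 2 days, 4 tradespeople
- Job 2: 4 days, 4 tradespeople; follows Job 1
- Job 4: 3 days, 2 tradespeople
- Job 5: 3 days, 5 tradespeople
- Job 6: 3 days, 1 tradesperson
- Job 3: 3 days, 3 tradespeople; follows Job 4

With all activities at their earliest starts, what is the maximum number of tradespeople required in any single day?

Early-start schedule: Job 1@1, Job 2@3, Job 4@1, Job 5@1, Job 6@1, Job 3@4.
Load per day: day 1: 12, day 2: 12, day 3: 12, day 4: 7, day 5: 7, day 6: 7, day 7: 0.
Peak is 12.

12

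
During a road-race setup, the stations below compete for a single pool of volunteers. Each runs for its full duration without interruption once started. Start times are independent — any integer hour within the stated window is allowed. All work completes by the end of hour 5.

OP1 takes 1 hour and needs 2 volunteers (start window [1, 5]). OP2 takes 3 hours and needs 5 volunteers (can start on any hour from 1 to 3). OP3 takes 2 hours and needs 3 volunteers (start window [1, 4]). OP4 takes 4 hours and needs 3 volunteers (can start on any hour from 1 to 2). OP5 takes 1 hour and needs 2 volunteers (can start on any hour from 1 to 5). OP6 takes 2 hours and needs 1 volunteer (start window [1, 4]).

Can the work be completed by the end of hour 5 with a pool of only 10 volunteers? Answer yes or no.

Schedule OP1@1, OP2@3, OP3@1, OP4@2, OP5@1, OP6@1: h1:8  h2:7  h3:8  h4:8  h5:8 — peak 8 ≤ 10.

yes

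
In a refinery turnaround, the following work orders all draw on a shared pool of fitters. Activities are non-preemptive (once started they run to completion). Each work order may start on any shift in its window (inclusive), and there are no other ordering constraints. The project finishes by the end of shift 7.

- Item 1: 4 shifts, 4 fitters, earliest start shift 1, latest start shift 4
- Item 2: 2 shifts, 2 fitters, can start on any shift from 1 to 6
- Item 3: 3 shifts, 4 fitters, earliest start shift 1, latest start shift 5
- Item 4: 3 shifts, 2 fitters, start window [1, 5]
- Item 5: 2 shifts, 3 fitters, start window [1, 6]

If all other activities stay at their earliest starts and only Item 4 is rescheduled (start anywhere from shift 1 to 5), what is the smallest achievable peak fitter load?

13

Item 4@1: s1:15  s2:15  s3:10  s4:4  s5:0  s6:0  s7:0 → peak 15
Item 4@2: s1:13  s2:15  s3:10  s4:6  s5:0  s6:0  s7:0 → peak 15
Item 4@3: s1:13  s2:13  s3:10  s4:6  s5:2  s6:0  s7:0 → peak 13
Item 4@4: s1:13  s2:13  s3:8  s4:6  s5:2  s6:2  s7:0 → peak 13
Item 4@5: s1:13  s2:13  s3:8  s4:4  s5:2  s6:2  s7:2 → peak 13
Best is Item 4@3, peak 13.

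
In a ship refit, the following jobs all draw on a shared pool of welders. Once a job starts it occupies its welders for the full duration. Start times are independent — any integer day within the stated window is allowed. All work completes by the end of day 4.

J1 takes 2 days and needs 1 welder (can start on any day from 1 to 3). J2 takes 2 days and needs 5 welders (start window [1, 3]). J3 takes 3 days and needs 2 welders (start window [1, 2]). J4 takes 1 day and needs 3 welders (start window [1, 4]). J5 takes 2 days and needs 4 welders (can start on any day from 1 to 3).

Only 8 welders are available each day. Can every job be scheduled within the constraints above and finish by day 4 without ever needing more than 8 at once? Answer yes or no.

yes

Schedule J1@1, J2@1, J3@1, J4@4, J5@3: d1:8  d2:8  d3:6  d4:7 — peak 8 ≤ 8.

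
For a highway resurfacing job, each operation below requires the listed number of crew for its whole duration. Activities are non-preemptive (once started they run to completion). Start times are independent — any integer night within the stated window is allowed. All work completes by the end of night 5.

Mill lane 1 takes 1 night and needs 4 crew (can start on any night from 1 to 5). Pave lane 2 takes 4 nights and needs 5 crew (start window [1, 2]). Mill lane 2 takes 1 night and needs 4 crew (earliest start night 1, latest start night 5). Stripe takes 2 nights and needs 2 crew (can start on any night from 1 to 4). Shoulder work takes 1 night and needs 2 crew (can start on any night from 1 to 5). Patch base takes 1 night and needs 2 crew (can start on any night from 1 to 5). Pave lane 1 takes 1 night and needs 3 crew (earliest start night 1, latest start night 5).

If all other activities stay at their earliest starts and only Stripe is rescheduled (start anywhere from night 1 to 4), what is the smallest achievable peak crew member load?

20

Stripe@1: n1:22  n2:7  n3:5  n4:5  n5:0 → peak 22
Stripe@2: n1:20  n2:7  n3:7  n4:5  n5:0 → peak 20
Stripe@3: n1:20  n2:5  n3:7  n4:7  n5:0 → peak 20
Stripe@4: n1:20  n2:5  n3:5  n4:7  n5:2 → peak 20
Best is Stripe@2, peak 20.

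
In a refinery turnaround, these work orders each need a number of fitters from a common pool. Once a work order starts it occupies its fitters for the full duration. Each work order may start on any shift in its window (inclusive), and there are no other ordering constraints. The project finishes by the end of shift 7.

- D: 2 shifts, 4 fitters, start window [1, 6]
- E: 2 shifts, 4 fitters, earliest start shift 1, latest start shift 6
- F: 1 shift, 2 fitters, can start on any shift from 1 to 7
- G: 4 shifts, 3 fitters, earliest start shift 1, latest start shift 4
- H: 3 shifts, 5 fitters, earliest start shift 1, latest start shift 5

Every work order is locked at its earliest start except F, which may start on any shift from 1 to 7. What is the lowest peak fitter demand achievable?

F@1: s1:18  s2:16  s3:8  s4:3  s5:0  s6:0  s7:0 → peak 18
F@2: s1:16  s2:18  s3:8  s4:3  s5:0  s6:0  s7:0 → peak 18
F@3: s1:16  s2:16  s3:10  s4:3  s5:0  s6:0  s7:0 → peak 16
F@4: s1:16  s2:16  s3:8  s4:5  s5:0  s6:0  s7:0 → peak 16
F@5: s1:16  s2:16  s3:8  s4:3  s5:2  s6:0  s7:0 → peak 16
F@6: s1:16  s2:16  s3:8  s4:3  s5:0  s6:2  s7:0 → peak 16
F@7: s1:16  s2:16  s3:8  s4:3  s5:0  s6:0  s7:2 → peak 16
Best is F@3, peak 16.

16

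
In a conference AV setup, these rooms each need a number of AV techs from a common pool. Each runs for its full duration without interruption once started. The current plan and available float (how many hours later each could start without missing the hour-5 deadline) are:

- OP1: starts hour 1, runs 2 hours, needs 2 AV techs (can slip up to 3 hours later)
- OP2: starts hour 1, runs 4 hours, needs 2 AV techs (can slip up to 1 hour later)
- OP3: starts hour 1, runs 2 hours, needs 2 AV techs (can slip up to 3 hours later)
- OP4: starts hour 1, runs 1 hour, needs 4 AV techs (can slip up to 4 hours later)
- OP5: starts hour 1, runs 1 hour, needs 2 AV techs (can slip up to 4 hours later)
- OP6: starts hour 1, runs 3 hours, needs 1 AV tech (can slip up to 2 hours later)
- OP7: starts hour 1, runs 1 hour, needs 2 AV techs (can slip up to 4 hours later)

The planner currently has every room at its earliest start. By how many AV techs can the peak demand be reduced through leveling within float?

9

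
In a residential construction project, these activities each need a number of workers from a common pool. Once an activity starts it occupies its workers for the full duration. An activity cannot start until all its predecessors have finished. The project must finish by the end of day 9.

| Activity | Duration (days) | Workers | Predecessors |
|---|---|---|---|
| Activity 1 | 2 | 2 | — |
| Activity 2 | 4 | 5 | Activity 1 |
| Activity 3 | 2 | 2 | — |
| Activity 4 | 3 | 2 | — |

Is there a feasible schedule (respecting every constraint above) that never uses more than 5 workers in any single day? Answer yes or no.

Schedule Activity 1@1, Activity 2@3, Activity 3@1, Activity 4@7: d1:4  d2:4  d3:5  d4:5  d5:5  d6:5  d7:2  d8:2  d9:2 — peak 5 ≤ 5.

yes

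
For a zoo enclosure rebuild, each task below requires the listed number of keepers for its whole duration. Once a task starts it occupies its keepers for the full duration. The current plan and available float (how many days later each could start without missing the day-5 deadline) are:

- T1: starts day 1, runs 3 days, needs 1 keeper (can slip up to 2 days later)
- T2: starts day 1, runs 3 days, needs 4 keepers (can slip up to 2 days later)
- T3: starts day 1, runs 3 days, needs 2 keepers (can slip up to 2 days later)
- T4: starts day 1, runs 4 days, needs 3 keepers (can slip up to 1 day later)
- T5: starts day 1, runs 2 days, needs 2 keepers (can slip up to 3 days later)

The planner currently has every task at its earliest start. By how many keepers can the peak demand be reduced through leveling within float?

2

Early-start peak: d1:12  d2:12  d3:10  d4:3  d5:0 ⇒ 12.
Leveled (T1@1, T2@1, T3@1, T4@1, T5@4): d1:10  d2:10  d3:10  d4:5  d5:2 ⇒ 10.
Reduction 12 − 10 = 2.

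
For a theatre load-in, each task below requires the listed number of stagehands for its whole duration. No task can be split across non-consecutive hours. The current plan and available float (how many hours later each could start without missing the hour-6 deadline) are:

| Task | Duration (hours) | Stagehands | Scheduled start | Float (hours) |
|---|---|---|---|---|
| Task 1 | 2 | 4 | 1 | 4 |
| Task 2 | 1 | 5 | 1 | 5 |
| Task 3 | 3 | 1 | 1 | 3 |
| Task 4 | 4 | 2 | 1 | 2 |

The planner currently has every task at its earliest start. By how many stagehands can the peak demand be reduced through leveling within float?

6

Early-start peak: h1:12  h2:7  h3:3  h4:2  h5:0  h6:0 ⇒ 12.
Leveled (Task 1@1, Task 2@5, Task 3@3, Task 4@1): h1:6  h2:6  h3:3  h4:3  h5:6  h6:0 ⇒ 6.
Reduction 12 − 6 = 6.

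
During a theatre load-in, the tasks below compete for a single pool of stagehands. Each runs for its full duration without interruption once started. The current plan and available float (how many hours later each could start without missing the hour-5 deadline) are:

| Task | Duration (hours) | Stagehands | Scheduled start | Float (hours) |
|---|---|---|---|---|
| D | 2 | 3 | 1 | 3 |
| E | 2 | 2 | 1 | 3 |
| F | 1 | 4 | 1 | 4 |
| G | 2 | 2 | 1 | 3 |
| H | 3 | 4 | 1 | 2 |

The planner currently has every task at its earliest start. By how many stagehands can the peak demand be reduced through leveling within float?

Early-start peak: h1:15  h2:11  h3:4  h4:0  h5:0 ⇒ 15.
Leveled (D@1, E@2, F@1, G@4, H@3): h1:7  h2:5  h3:6  h4:6  h5:6 ⇒ 7.
Reduction 15 − 7 = 8.

8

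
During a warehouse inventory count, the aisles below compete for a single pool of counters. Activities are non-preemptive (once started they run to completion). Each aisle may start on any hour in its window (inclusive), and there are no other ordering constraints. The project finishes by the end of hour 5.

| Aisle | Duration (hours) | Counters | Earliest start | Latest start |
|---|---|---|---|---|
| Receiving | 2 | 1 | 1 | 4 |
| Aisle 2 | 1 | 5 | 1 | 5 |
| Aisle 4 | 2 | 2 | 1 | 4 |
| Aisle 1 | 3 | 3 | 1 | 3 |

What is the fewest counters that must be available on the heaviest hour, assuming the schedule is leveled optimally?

5

Early-start (Receiving@1, Aisle 2@1, Aisle 4@1, Aisle 1@1) gives peak 11: h1:11  h2:6  h3:3  h4:0  h5:0.
Shift Aisle 2→5, Aisle 4→3.
Schedule Receiving@1, Aisle 2@5, Aisle 4@3, Aisle 1@1: h1:4  h2:4  h3:5  h4:2  h5:5 — peak 5.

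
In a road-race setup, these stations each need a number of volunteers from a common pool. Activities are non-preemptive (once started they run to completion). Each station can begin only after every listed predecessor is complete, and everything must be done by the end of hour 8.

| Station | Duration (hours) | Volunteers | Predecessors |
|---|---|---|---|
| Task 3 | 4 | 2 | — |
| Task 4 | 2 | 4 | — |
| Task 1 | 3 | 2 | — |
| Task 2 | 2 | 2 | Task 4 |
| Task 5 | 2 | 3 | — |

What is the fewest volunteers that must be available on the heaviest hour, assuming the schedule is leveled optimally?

5

Early-start (Task 3@1, Task 4@1, Task 1@1, Task 2@3, Task 5@1) gives peak 11: h1:11  h2:11  h3:6  h4:4  h5:0  h6:0  h7:0  h8:0.
Shift Task 4→5, Task 2→7, Task 5→7.
Schedule Task 3@1, Task 4@5, Task 1@1, Task 2@7, Task 5@7: h1:4  h2:4  h3:4  h4:2  h5:4  h6:4  h7:5  h8:5 — peak 5.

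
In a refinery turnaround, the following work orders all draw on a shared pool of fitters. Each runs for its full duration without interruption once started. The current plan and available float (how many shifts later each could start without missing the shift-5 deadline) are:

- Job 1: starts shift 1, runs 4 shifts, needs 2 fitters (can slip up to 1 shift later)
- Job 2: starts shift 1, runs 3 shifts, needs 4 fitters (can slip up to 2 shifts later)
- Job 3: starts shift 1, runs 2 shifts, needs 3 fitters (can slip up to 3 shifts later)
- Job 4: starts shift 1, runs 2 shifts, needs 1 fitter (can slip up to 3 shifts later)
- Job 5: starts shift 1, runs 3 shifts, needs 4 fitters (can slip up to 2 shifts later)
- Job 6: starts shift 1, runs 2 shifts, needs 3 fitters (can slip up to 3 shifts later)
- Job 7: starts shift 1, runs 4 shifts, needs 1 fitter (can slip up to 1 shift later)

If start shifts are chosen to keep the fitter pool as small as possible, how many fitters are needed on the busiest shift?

Early-start (Job 1@1, Job 2@1, Job 3@1, Job 4@1, Job 5@1, Job 6@1, Job 7@1) gives peak 18: s1:18  s2:18  s3:11  s4:3  s5:0.
Shift Job 5→3, Job 6→4.
Schedule Job 1@1, Job 2@1, Job 3@1, Job 4@1, Job 5@3, Job 6@4, Job 7@1: s1:11  s2:11  s3:11  s4:10  s5:7 — peak 11.

11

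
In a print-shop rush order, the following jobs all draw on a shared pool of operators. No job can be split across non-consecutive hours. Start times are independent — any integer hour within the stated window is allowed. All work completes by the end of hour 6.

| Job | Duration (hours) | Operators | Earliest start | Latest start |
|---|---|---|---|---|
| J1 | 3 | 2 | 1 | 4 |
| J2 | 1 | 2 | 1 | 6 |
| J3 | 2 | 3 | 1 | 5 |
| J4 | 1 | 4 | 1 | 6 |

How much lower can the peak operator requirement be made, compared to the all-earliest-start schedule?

Early-start peak: h1:11  h2:5  h3:2  h4:0  h5:0  h6:0 ⇒ 11.
Leveled (J1@1, J2@1, J3@4, J4@6): h1:4  h2:2  h3:2  h4:3  h5:3  h6:4 ⇒ 4.
Reduction 11 − 4 = 7.

7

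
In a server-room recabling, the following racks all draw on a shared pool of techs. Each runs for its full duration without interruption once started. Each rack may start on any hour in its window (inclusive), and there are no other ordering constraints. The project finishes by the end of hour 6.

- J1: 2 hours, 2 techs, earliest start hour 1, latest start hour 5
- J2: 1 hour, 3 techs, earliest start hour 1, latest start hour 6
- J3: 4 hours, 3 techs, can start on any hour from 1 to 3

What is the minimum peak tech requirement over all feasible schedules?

Early-start (J1@1, J2@1, J3@1) gives peak 8: h1:8  h2:5  h3:3  h4:3  h5:0  h6:0.
Shift J3→2.
Schedule J1@1, J2@1, J3@2: h1:5  h2:5  h3:3  h4:3  h5:3  h6:0 — peak 5.

5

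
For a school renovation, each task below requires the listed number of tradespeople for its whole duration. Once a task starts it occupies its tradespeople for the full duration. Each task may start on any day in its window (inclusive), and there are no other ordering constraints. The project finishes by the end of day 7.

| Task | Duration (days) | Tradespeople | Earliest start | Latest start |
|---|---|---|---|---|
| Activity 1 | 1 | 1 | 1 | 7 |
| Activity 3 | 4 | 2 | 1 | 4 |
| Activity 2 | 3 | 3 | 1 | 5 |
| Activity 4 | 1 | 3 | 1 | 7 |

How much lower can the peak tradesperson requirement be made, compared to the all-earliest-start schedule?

Early-start peak: d1:9  d2:5  d3:5  d4:2  d5:0  d6:0  d7:0 ⇒ 9.
Leveled (Activity 1@1, Activity 3@1, Activity 2@2, Activity 4@5): d1:3  d2:5  d3:5  d4:5  d5:3  d6:0  d7:0 ⇒ 5.
Reduction 9 − 5 = 4.

4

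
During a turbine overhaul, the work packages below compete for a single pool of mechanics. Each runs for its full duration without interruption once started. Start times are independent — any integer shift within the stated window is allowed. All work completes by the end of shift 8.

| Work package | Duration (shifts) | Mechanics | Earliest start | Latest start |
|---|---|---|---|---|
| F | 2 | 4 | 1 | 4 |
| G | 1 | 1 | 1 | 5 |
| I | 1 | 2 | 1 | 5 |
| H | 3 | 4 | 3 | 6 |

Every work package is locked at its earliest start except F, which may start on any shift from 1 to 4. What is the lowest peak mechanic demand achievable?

F@1: s1:7  s2:4  s3:4  s4:4  s5:4  s6:0  s7:0  s8:0 → peak 7
F@2: s1:3  s2:4  s3:8  s4:4  s5:4  s6:0  s7:0  s8:0 → peak 8
F@3: s1:3  s2:0  s3:8  s4:8  s5:4  s6:0  s7:0  s8:0 → peak 8
F@4: s1:3  s2:0  s3:4  s4:8  s5:8  s6:0  s7:0  s8:0 → peak 8
Best is F@1, peak 7.

7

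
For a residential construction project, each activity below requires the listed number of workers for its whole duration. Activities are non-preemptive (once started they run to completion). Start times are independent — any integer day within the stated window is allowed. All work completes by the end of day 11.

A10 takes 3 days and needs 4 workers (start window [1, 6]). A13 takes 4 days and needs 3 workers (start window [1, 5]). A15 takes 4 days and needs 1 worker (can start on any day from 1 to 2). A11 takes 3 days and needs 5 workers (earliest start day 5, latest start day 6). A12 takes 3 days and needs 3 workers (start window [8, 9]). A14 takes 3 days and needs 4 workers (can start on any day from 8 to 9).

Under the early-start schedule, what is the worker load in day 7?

5

At early start, day 7 has: A11.
Demand: 5 = 5.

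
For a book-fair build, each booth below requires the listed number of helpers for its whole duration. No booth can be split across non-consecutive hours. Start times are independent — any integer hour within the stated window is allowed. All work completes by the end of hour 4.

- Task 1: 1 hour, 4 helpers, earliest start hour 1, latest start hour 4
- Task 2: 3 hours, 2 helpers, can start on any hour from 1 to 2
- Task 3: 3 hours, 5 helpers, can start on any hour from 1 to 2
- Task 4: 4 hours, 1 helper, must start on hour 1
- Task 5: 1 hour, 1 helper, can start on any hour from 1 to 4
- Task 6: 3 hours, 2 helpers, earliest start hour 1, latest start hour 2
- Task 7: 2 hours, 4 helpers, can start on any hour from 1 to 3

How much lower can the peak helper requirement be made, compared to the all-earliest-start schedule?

Early-start peak: h1:19  h2:14  h3:10  h4:1 ⇒ 19.
Leveled (Task 1@1, Task 2@1, Task 3@1, Task 4@1, Task 5@1, Task 6@2, Task 7@2): h1:13  h2:14  h3:14  h4:3 ⇒ 14.
Reduction 19 − 14 = 5.

5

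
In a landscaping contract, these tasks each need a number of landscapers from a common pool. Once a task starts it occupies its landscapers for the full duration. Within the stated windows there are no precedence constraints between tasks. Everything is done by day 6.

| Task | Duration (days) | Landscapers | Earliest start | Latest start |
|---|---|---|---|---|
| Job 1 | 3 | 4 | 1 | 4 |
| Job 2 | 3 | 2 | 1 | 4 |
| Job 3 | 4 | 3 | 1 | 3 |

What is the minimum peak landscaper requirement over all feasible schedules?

7

Early-start (Job 1@1, Job 2@1, Job 3@1) gives peak 9: d1:9  d2:9  d3:9  d4:3  d5:0  d6:0.
Shift Job 2→4.
Schedule Job 1@1, Job 2@4, Job 3@1: d1:7  d2:7  d3:7  d4:5  d5:2  d6:2 — peak 7.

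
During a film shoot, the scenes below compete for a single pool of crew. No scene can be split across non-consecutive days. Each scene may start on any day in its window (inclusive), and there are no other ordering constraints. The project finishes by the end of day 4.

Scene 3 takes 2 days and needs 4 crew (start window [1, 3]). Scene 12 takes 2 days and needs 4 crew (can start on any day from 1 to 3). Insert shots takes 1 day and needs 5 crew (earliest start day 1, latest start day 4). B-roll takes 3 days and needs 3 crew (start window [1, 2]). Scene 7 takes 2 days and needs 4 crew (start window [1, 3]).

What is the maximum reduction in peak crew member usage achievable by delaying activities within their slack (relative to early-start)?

9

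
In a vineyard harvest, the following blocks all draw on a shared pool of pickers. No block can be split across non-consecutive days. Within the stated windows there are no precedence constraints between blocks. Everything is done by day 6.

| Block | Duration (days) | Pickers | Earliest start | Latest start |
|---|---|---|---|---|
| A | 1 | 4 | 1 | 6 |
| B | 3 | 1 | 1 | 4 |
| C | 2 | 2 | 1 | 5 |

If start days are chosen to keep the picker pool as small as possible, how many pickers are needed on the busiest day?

Early-start (A@1, B@1, C@1) gives peak 7: d1:7  d2:3  d3:1  d4:0  d5:0  d6:0.
Shift B→2, C→2.
Schedule A@1, B@2, C@2: d1:4  d2:3  d3:3  d4:1  d5:0  d6:0 — peak 4.

4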